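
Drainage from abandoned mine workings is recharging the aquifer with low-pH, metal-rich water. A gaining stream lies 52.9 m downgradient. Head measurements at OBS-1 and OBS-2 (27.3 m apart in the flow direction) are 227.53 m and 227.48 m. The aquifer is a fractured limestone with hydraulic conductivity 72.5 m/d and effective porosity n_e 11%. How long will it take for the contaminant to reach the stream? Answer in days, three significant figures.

43.8 days

Hydraulic gradient i = (227.53 − 227.48) / 27.3 = 0.05 / 27.3 = 0.001832
q = Ki = 72.5 × 0.001832 = 0.1328 m/d
Seepage velocity v = q / n = 0.1328 / 0.11 = 1.207 m/d
t = L / v = 52.9 / 1.207 = 43.82 d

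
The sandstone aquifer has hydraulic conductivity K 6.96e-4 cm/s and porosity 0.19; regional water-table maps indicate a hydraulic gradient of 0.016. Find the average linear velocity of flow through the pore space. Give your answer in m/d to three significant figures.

0.0506 m/d

K = 6.96e-4 cm/s × 864 = 0.6013 m/d
q = Ki = 0.6013 × 0.016 = 0.009622 m/d
Seepage velocity v = q / n = 0.009622 / 0.19 = 0.05064 m/d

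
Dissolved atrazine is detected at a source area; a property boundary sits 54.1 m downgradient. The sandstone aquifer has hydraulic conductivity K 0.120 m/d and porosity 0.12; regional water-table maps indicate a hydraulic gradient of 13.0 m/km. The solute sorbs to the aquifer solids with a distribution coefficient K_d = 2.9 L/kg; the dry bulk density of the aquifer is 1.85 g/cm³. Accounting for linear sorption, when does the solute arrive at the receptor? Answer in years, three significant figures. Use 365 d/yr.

521 years

q = Ki = 0.120 × 0.013 = 0.001560 m/d
v = Ki/n = 0.120·0.013/0.12 = 0.01300 m/d
Retardation R = 1 + ρ_b·K_d/n = 1 + 1.85×2.9/0.12 = 45.71
Contaminant velocity v_c = v/R = 0.01300/45.71 = 2.844e-4 m/d
t = L/v_c = 54.1/2.844e-4 = 190200 d
   = 190200/365 = 521 yr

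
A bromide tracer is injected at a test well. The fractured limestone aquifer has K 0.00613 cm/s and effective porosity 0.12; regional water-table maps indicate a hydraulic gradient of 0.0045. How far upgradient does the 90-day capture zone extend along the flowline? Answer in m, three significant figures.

17.9 m

K = 0.00613 cm/s × 864 = 5.296 m/d
q = Ki = 5.296 × 0.0045 = 0.02383 m/d
Seepage velocity v = q / n = 0.02383 / 0.12 = 0.1986 m/d
L = v × T = 0.1986 × 90 = 17.88 m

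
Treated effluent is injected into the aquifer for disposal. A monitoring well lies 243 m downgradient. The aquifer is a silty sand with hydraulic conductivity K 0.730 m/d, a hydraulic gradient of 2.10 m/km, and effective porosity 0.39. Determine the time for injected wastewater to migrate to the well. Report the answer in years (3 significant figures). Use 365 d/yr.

Specific discharge q = 0.730 × 0.0021 = 0.001533 m/d
v = Ki/n = 0.730·0.0021/0.39 = 0.003931 m/d
t = L / v = 243 / 0.003931 = 61820 d
   = 61820 / 365 = 169 yr

169 years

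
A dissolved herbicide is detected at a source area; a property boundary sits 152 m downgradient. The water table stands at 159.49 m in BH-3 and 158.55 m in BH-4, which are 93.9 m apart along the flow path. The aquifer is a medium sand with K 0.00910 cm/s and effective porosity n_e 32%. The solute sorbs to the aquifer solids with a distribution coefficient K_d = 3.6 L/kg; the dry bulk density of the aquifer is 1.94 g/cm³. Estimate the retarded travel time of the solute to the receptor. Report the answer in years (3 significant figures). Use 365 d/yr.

Hydraulic gradient i = (159.49 − 158.55) / 93.9 = 0.94 / 93.9 = 0.01001
K = 0.00910 cm/s × 864 = 7.862 m/d
Darcy flux q = K·i = 7.862 × 0.01001 = 0.07871 m/d
v_s = q/n_e = 0.07871/0.32 = 0.2460 m/d
Retardation R = 1 + ρ_b·K_d/n = 1 + 1.94×3.6/0.32 = 22.83
Contaminant velocity v_c = v/R = 0.2460/22.83 = 0.01078 m/d
t = L/v_c = 152/0.01078 = 14110 d
   = 14110/365 = 38.6 yr

38.6 years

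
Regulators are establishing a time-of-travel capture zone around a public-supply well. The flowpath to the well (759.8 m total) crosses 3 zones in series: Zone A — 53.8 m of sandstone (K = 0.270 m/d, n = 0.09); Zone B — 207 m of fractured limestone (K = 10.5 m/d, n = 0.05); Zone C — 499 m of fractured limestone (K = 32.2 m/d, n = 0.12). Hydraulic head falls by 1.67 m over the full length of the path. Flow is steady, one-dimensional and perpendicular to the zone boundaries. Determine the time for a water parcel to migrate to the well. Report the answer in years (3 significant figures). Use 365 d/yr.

Continuity: the same q passes through each zone, so ΔH = q·Σ(L_j/K_j) — the zones act as resistances in series.
Σ(L/K) = 53.8/0.270 + 207/10.5 + 499/32.2 = 199.3 + 19.71 + 15.50 = 234.5 d
q = ΔH / Σ(L/K) = 1.67 / 234.5 = 0.007122 m/d (same in every zone)
Zone A: v = q/n = 0.007122/0.09 = 0.07914 m/d → t_A = 53.8/0.07914 = 679.8 d
Zone B: v = q/n = 0.007122/0.05 = 0.1424 m/d → t_B = 207/0.1424 = 1453 d
Zone C: v = q/n = 0.007122/0.12 = 0.05935 m/d → t_C = 499/0.05935 = 8407 d
Total t = 679.8 + 1453 + 8407 = 10540 d
   = 10540 / 365 = 28.9 yr

28.9 years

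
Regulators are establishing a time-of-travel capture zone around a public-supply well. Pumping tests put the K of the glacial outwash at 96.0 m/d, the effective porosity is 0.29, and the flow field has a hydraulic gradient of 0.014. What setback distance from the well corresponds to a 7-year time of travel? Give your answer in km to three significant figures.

q = Ki = 96.0 × 0.014 = 1.344 m/d
Average linear velocity = 1.344 / 0.29 = 4.634 m/d
T = 7 yr × 365 = 2555 d
L = v × T = 4.634 × 2555 = 11840 m
   = 11.8 km

11.8 km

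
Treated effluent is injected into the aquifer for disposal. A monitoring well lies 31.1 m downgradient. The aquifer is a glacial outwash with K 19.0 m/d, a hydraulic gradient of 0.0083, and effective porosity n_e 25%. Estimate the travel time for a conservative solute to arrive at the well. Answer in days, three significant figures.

Darcy flux q = K·i = 19.0 × 0.0083 = 0.1577 m/d
Average linear velocity = 0.1577 / 0.25 = 0.6308 m/d
t = L / v = 31.1 / 0.6308 = 49.30 d

49.3 days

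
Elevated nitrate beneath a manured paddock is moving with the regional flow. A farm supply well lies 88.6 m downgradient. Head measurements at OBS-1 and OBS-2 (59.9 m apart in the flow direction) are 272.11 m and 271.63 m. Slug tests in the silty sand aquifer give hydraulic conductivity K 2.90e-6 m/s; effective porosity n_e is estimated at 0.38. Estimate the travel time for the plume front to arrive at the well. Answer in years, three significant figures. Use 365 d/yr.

45.9 years

Hydraulic gradient i = (272.11 − 271.63) / 59.9 = 0.48 / 59.9 = 0.008013
K = 2.90e-6 m/s × 86400 s/d = 0.2506 m/d
Specific discharge q = 0.2506 × 0.008013 = 0.002008 m/d
Seepage velocity v = q / n = 0.002008 / 0.38 = 0.005284 m/d
t = L / v = 88.6 / 0.005284 = 16770 d
   = 16770 / 365 = 45.9 yr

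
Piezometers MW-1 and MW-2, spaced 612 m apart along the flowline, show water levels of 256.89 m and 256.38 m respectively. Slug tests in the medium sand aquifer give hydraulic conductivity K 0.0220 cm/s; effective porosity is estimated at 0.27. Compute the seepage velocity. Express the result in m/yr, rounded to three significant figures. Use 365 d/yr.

21.4 m/yr

Hydraulic gradient i = (256.89 − 256.38) / 612 = 0.51 / 612 = 8.333e-4
K = 0.0220 cm/s × 864 = 19.01 m/d
Specific discharge q = 19.01 × 8.333e-4 = 0.01584 m/d
Average linear velocity = 0.01584 / 0.27 = 0.05867 m/d
   = 0.05867 × 365 = 21.4 m/yr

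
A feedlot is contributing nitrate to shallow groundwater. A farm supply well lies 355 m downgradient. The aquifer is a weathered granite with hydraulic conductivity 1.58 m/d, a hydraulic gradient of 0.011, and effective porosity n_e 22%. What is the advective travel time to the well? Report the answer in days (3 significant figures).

Specific discharge q = 1.58 × 0.011 = 0.01738 m/d
v = Ki/n = 1.58·0.011/0.22 = 0.07900 m/d
t = L / v = 355 / 0.07900 = 4494 d

4490 days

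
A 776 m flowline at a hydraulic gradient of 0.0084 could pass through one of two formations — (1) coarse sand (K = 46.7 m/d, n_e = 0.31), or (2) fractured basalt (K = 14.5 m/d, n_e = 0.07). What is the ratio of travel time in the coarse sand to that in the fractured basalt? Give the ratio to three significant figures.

Unit 1 (coarse sand): v = 46.7×0.0084/0.31 = 1.265 m/d, t = 776/1.265 = 613.2 d
Unit 2 (fractured basalt): v = 14.5×0.0084/0.07 = 1.740 m/d, t = 776/1.740 = 446.0 d
t(coarse sand) / t(fractured basalt) = 613.2/446.0 = 1.38

1.38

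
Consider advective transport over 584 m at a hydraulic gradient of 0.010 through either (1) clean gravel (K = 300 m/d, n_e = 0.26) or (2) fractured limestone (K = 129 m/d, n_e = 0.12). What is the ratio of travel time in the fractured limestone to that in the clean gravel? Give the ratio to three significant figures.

Unit 1 (clean gravel): v = 300×0.010/0.26 = 11.54 m/d, t = 584/11.54 = 50.61 d
Unit 2 (fractured limestone): v = 129×0.010/0.12 = 10.75 m/d, t = 584/10.75 = 54.33 d
t(fractured limestone) / t(clean gravel) = 54.33/50.61 = 1.07

1.07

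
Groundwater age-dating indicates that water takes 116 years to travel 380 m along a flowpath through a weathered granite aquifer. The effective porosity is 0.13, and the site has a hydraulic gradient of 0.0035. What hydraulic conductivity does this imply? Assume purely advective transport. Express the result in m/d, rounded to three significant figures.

0.333 m/d

t = 116 years = 42340 d
v = L / t = 380 / 42340 = 0.008975 m/d
K = v · n / i = 0.008975 × 0.13 / 0.0035 = 0.333 m/d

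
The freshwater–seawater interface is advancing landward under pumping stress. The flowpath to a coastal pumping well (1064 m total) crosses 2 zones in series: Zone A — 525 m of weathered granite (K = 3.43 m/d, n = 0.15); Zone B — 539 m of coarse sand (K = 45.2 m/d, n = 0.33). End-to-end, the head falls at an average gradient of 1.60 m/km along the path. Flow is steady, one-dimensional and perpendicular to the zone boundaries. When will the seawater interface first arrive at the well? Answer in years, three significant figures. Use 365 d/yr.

For zones in series the flux q is common to all zones; the equivalent conductivity is the harmonic (thickness-weighted) mean, K_eq = L_total / Σ(L_j/K_j).
Σ(L/K) = 525/3.43 + 539/45.2 = 153.1 + 11.92 = 165.0 d
K_eq = L_total / Σ(L/K) = 1064 / 165.0 = 6.449 m/d
q = K_eq · i = 6.449 × 0.0016 = 0.01032 m/d (same in every zone)
Zone A: v = q/n = 0.01032/0.15 = 0.06879 m/d → t_A = 525/0.06879 = 7632 d
Zone B: v = q/n = 0.01032/0.33 = 0.03127 m/d → t_B = 539/0.03127 = 17240 d
Total t = 7632 + 17240 = 24870 d
   = 24870 / 365 = 68.1 yr

68.1 years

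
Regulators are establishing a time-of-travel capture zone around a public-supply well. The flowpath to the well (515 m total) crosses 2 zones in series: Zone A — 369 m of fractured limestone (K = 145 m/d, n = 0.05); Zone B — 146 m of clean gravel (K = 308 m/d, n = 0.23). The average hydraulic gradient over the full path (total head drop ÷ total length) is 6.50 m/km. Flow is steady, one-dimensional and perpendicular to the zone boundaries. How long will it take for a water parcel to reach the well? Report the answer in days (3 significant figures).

Continuity: the same q passes through each zone, so ΔH = q·Σ(L_j/K_j) — the zones act as resistances in series.
Σ(L/K) = 369/145 + 146/308 = 2.545 + 0.4740 = 3.019 d
K_eq = L_total / Σ(L/K) = 515 / 3.019 = 170.6 m/d
q = K_eq · i = 170.6 × 0.0065 = 1.109 m/d (same in every zone)
Zone A: v = q/n = 1.109/0.05 = 22.18 m/d → t_A = 369/22.18 = 16.64 d
Zone B: v = q/n = 1.109/0.23 = 4.821 m/d → t_B = 146/4.821 = 30.28 d
Total t = 16.64 + 30.28 = 46.92 d

46.9 days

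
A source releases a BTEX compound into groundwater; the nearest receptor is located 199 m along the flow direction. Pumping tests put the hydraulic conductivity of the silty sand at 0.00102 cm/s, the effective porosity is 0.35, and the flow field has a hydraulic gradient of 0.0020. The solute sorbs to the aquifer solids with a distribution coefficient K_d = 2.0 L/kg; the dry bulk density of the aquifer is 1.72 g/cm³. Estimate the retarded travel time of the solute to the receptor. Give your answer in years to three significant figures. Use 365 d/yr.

K = 0.00102 cm/s × 864 = 0.8813 m/d
Darcy flux q = K·i = 0.8813 × 0.0020 = 0.001763 m/d
Seepage velocity v = q / n = 0.001763 / 0.35 = 0.005036 m/d
Retardation R = 1 + ρ_b·K_d/n = 1 + 1.72×2.0/0.35 = 10.83
Contaminant velocity v_c = v/R = 0.005036/10.83 = 4.651e-4 m/d
t = L/v_c = 199/4.651e-4 = 427900 d
   = 427900/365 = 1170 yr

1170 years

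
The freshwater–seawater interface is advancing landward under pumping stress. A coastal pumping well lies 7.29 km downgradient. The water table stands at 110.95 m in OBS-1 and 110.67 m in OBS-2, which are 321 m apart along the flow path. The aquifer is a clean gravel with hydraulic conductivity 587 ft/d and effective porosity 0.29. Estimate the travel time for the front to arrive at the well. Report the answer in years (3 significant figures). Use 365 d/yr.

Hydraulic gradient i = (110.95 − 110.67) / 321 = 0.28 / 321 = 8.723e-4
K = 587 ft/d × 0.3048 = 178.9 m/d
Specific discharge q = 178.9 × 8.723e-4 = 0.1561 m/d
Seepage velocity v = q / n = 0.1561 / 0.29 = 0.5382 m/d
L = 7.29 km = 7290 m
t = L / v = 7290 / 0.5382 = 13550 d
   = 13550 / 365 = 37.1 yr

37.1 years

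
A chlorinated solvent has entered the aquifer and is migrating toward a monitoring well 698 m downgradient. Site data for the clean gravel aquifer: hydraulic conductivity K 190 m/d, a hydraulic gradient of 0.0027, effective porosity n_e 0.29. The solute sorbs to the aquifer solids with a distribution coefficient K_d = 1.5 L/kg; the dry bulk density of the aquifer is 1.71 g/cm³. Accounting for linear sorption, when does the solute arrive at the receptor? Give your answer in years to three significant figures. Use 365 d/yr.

q = Ki = 190 × 0.0027 = 0.5130 m/d
v = Ki/n = 190·0.0027/0.29 = 1.769 m/d
Retardation R = 1 + ρ_b·K_d/n = 1 + 1.71×1.5/0.29 = 9.845
Contaminant velocity v_c = v/R = 1.769/9.845 = 0.1797 m/d
t = L/v_c = 698/0.1797 = 3885 d
   = 3885/365 = 10.6 yr

10.6 years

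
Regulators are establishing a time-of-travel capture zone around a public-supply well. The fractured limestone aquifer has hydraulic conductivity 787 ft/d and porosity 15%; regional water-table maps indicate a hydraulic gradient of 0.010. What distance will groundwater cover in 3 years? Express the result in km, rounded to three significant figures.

K = 787 ft/d × 0.3048 = 239.9 m/d
Darcy flux q = K·i = 239.9 × 0.010 = 2.399 m/d
Average linear velocity = 2.399 / 0.15 = 15.99 m/d
T = 3 yr × 365 = 1095 d
L = v × T = 15.99 × 1095 = 17510 m
   = 17.5 km

17.5 km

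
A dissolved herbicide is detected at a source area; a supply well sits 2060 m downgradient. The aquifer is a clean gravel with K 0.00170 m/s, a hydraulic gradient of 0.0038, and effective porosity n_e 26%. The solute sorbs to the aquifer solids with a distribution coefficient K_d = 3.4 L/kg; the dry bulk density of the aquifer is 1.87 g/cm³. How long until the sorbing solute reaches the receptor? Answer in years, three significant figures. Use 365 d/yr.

K = 0.00170 m/s × 86400 s/d = 146.9 m/d
Darcy flux q = K·i = 146.9 × 0.0038 = 0.5581 m/d
v_s = q/n_e = 0.5581/0.26 = 2.147 m/d
Retardation R = 1 + ρ_b·K_d/n = 1 + 1.87×3.4/0.26 = 25.45
Contaminant velocity v_c = v/R = 2.147/25.45 = 0.08434 m/d
t = L/v_c = 2060/0.08434 = 24430 d
   = 24430/365 = 66.9 yr

66.9 years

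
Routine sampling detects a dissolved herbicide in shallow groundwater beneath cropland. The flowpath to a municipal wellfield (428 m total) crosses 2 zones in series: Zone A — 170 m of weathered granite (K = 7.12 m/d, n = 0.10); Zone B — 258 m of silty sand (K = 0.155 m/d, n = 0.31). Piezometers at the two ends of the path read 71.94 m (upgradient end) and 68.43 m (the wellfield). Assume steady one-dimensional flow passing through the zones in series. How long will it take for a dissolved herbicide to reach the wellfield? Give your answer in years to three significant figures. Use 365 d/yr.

Total head drop ΔH = 71.94 − 68.43 = 3.51 m
Continuity: the same q passes through each zone, so ΔH = q·Σ(L_j/K_j) — the zones act as resistances in series.
Σ(L/K) = 170/7.12 + 258/0.155 = 23.88 + 1665 = 1688 d
q = ΔH / Σ(L/K) = 3.51 / 1688 = 0.002079 m/d (same in every zone)
Zone A: v = q/n = 0.002079/0.10 = 0.02079 m/d → t_A = 170/0.02079 = 8177 d
Zone B: v = q/n = 0.002079/0.31 = 0.006706 m/d → t_B = 258/0.006706 = 38470 d
Total t = 8177 + 38470 = 46650 d
   = 46650 / 365 = 128 yr

128 years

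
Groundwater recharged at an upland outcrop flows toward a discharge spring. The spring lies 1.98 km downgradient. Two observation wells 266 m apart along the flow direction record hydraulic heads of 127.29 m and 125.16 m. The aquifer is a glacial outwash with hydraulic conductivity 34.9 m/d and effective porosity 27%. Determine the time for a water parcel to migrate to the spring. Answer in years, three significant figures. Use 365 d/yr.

5.24 years

Hydraulic gradient i = (127.29 − 125.16) / 266 = 2.13 / 266 = 0.008008
q = Ki = 34.9 × 0.008008 = 0.2795 m/d
Seepage velocity v = q / n = 0.2795 / 0.27 = 1.035 m/d
L = 1.98 km = 1980 m
t = L / v = 1980 / 1.035 = 1913 d
   = 1913 / 365 = 5.24 yr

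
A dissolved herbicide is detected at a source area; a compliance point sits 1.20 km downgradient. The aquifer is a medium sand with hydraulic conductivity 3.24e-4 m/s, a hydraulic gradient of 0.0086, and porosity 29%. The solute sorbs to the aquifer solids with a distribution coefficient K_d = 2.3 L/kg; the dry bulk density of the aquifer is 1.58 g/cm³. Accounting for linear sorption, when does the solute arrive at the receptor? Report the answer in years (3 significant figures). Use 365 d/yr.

K = 3.24e-4 m/s × 86400 s/d = 27.99 m/d
q = Ki = 27.99 × 0.0086 = 0.2407 m/d
Average linear velocity = 0.2407 / 0.29 = 0.8302 m/d
Retardation R = 1 + ρ_b·K_d/n = 1 + 1.58×2.3/0.29 = 13.53
Contaminant velocity v_c = v/R = 0.8302/13.53 = 0.06135 m/d
L = 1.20 km = 1200 m
t = L/v_c = 1200/0.06135 = 19560 d
   = 19560/365 = 53.6 yr

53.6 years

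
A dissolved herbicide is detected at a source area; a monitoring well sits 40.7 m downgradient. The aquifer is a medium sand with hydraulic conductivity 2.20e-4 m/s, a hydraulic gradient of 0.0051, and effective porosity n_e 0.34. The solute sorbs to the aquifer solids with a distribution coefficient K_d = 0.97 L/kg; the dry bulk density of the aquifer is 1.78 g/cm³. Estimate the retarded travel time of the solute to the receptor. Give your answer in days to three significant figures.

K = 2.20e-4 m/s × 86400 s/d = 19.01 m/d
q = Ki = 19.01 × 0.0051 = 0.09694 m/d
v_s = q/n_e = 0.09694/0.34 = 0.2851 m/d
Retardation R = 1 + ρ_b·K_d/n = 1 + 1.78×0.97/0.34 = 6.078
Contaminant velocity v_c = v/R = 0.2851/6.078 = 0.04691 m/d
t = L/v_c = 40.7/0.04691 = 867.6 d

868 days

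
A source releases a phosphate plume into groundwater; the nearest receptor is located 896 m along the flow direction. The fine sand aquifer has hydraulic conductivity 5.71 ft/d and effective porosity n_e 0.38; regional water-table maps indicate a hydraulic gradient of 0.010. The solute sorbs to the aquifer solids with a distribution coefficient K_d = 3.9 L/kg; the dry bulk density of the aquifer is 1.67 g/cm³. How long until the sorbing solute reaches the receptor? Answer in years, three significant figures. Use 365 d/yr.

972 years

K = 5.71 ft/d × 0.3048 = 1.740 m/d
q = Ki = 1.740 × 0.010 = 0.01740 m/d
v = Ki/n = 1.740·0.010/0.38 = 0.04580 m/d
Retardation R = 1 + ρ_b·K_d/n = 1 + 1.67×3.9/0.38 = 18.14
Contaminant velocity v_c = v/R = 0.04580/18.14 = 0.002525 m/d
t = L/v_c = 896/0.002525 = 354900 d
   = 354900/365 = 972 yr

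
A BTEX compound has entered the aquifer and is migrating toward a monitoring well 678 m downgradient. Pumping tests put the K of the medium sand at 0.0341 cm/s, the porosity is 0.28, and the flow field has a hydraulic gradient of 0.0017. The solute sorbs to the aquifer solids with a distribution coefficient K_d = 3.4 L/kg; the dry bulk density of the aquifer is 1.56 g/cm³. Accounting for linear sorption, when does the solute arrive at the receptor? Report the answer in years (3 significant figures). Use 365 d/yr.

207 years

K = 0.0341 cm/s × 864 = 29.46 m/d
Darcy flux q = K·i = 29.46 × 0.0017 = 0.05009 m/d
v_s = q/n_e = 0.05009/0.28 = 0.1789 m/d
Retardation R = 1 + ρ_b·K_d/n = 1 + 1.56×3.4/0.28 = 19.94
Contaminant velocity v_c = v/R = 0.1789/19.94 = 0.008970 m/d
t = L/v_c = 678/0.008970 = 75590 d
   = 75590/365 = 207 yr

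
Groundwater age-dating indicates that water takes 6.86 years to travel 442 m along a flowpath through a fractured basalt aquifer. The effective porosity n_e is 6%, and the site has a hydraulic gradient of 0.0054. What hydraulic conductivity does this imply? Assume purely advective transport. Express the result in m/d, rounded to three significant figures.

t = 6.86 years = 2504 d
v = L / t = 442 / 2504 = 0.1765 m/d
K = v · n / i = 0.1765 × 0.06 / 0.0054 = 1.96 m/d

1.96 m/d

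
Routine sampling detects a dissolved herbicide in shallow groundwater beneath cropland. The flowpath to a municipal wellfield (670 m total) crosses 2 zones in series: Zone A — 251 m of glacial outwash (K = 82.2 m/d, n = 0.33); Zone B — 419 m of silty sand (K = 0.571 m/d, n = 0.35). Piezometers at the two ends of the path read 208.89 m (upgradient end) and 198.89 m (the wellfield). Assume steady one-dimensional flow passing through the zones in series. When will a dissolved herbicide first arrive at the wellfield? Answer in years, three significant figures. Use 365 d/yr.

46.3 years

Total head drop ΔH = 208.89 − 198.89 = 10.00 m
Continuity: the same q passes through each zone, so ΔH = q·Σ(L_j/K_j) — the zones act as resistances in series.
Σ(L/K) = 251/82.2 + 419/0.571 = 3.054 + 733.8 = 736.9 d
q = ΔH / Σ(L/K) = 10.00 / 736.9 = 0.01357 m/d (same in every zone)
Zone A: v = q/n = 0.01357/0.33 = 0.04112 m/d → t_A = 251/0.04112 = 6103 d
Zone B: v = q/n = 0.01357/0.35 = 0.03877 m/d → t_B = 419/0.03877 = 10810 d
Total t = 6103 + 10810 = 16910 d
   = 16910 / 365 = 46.3 yr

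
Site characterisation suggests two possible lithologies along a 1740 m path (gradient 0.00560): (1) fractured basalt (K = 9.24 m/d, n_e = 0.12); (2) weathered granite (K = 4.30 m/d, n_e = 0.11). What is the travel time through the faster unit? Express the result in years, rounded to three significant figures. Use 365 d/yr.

Unit 1 (fractured basalt): v = 9.24×0.0056/0.12 = 0.4312 m/d, t = 1740/0.4312 = 4035 d
Unit 2 (weathered granite): v = 4.30×0.0056/0.11 = 0.2189 m/d, t = 1740/0.2189 = 7949 d
Faster: 4035 d / 365 = 11.1 yr

11.1 years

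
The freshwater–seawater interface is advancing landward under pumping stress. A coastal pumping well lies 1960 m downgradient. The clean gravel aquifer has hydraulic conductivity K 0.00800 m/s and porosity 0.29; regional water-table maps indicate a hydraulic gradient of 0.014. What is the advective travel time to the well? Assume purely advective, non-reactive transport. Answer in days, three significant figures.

58.7 days

K = 0.00800 m/s × 86400 s/d = 691.2 m/d
Specific discharge q = 691.2 × 0.014 = 9.677 m/d
Average linear velocity = 9.677 / 0.29 = 33.37 m/d
t = L / v = 1960 / 33.37 = 58.74 d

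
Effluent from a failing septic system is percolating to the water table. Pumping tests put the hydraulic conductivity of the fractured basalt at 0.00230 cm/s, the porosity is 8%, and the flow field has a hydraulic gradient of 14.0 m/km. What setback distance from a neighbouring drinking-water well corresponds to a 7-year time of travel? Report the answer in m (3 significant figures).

K = 0.00230 cm/s × 864 = 1.987 m/d
Specific discharge q = 1.987 × 0.014 = 0.02782 m/d
Average linear velocity = 0.02782 / 0.08 = 0.3478 m/d
T = 7 yr × 365 = 2555 d
L = v × T = 0.3478 × 2555 = 888.5 m

889 m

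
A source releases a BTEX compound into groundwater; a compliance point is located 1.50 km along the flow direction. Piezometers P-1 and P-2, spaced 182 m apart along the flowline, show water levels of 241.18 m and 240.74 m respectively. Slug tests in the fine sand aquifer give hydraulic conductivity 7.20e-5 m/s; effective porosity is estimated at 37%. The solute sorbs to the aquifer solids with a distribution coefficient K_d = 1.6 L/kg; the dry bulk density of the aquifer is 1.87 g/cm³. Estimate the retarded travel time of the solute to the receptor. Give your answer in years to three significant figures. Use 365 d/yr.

919 years

Hydraulic gradient i = (241.18 − 240.74) / 182 = 0.44 / 182 = 0.002418
K = 7.20e-5 m/s × 86400 s/d = 6.221 m/d
q = Ki = 6.221 × 0.002418 = 0.01504 m/d
v_s = q/n_e = 0.01504/0.37 = 0.04065 m/d
Retardation R = 1 + ρ_b·K_d/n = 1 + 1.87×1.6/0.37 = 9.086
Contaminant velocity v_c = v/R = 0.04065/9.086 = 0.004473 m/d
L = 1.50 km = 1500 m
t = L/v_c = 1500/0.004473 = 335300 d
   = 335300/365 = 919 yr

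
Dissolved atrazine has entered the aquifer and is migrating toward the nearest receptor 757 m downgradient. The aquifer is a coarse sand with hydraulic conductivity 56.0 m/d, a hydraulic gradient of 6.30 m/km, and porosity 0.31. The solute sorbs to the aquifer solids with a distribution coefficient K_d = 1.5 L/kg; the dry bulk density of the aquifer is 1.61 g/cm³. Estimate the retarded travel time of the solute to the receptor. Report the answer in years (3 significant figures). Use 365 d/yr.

16.0 years

q = Ki = 56.0 × 0.0063 = 0.3528 m/d
Seepage velocity v = q / n = 0.3528 / 0.31 = 1.138 m/d
Retardation R = 1 + ρ_b·K_d/n = 1 + 1.61×1.5/0.31 = 8.790
Contaminant velocity v_c = v/R = 1.138/8.790 = 0.1295 m/d
t = L/v_c = 757/0.1295 = 5847 d
   = 5847/365 = 16.0 yr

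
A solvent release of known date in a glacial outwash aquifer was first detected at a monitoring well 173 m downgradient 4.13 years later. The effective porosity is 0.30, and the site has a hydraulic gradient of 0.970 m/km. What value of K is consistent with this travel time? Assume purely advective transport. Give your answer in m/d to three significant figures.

t = 4.13 years = 1507 d
v = L / t = 173 / 1507 = 0.1148 m/d
K = v · n / i = 0.1148 × 0.30 / 9.7e-4 = 35.5 m/d

35.5 m/d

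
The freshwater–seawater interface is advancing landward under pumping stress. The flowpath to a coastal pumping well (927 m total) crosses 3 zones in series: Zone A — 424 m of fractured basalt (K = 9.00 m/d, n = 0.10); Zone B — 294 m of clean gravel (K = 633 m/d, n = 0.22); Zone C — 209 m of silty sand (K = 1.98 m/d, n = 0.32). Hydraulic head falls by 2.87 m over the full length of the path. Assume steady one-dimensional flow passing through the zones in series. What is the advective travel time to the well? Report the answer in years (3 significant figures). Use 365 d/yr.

Continuity: the same q passes through each zone, so ΔH = q·Σ(L_j/K_j) — the zones act as resistances in series.
Σ(L/K) = 424/9.00 + 294/633 + 209/1.98 = 47.11 + 0.4645 + 105.6 = 153.1 d
q = ΔH / Σ(L/K) = 2.87 / 153.1 = 0.01874 m/d (same in every zone)
Zone A: v = q/n = 0.01874/0.10 = 0.1874 m/d → t_A = 424/0.1874 = 2262 d
Zone B: v = q/n = 0.01874/0.22 = 0.08519 m/d → t_B = 294/0.08519 = 3451 d
Zone C: v = q/n = 0.01874/0.32 = 0.05857 m/d → t_C = 209/0.05857 = 3568 d
Total t = 2262 + 3451 + 3568 = 9282 d
   = 9282 / 365 = 25.4 yr

25.4 years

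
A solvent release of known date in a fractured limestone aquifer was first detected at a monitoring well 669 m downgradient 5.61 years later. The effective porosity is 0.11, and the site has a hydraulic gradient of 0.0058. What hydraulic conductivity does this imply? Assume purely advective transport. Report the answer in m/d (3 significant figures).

t = 5.61 years = 2048 d
v = L / t = 669 / 2048 = 0.3267 m/d
K = v · n / i = 0.3267 × 0.11 / 0.0058 = 6.20 m/d

6.20 m/d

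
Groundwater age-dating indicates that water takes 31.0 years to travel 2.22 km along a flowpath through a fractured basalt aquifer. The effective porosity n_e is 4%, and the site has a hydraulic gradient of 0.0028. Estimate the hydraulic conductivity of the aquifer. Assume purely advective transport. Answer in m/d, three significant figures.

t = 31.0 years = 11320 d
L = 2.22 km = 2220 m
v = L / t = 2220 / 11320 = 0.1962 m/d
K = v · n / i = 0.1962 × 0.04 / 0.0028 = 2.80 m/d

2.80 m/d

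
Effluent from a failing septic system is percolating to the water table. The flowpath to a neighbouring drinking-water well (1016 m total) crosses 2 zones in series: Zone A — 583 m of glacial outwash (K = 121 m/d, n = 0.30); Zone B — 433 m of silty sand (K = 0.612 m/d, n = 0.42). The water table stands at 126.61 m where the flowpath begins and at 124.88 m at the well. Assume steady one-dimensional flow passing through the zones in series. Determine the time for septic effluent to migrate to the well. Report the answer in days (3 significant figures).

Total head drop ΔH = 126.61 − 124.88 = 1.73 m
Continuity: the same q passes through each zone, so ΔH = q·Σ(L_j/K_j) — the zones act as resistances in series.
Σ(L/K) = 583/121 + 433/0.612 = 4.818 + 707.5 = 712.3 d
q = ΔH / Σ(L/K) = 1.73 / 712.3 = 0.002429 m/d (same in every zone)
Zone A: v = q/n = 0.002429/0.30 = 0.008095 m/d → t_A = 583/0.008095 = 72020 d
Zone B: v = q/n = 0.002429/0.42 = 0.005782 m/d → t_B = 433/0.005782 = 74880 d
Total t = 72020 + 74880 = 146900 d

147000 days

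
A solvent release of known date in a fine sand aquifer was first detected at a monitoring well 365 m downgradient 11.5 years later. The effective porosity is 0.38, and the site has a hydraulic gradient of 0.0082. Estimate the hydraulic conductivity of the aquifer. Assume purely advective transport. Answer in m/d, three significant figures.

t = 11.5 years = 4198 d
v = L / t = 365 / 4198 = 0.08696 m/d
K = v · n / i = 0.08696 × 0.38 / 0.0082 = 4.03 m/d

4.03 m/d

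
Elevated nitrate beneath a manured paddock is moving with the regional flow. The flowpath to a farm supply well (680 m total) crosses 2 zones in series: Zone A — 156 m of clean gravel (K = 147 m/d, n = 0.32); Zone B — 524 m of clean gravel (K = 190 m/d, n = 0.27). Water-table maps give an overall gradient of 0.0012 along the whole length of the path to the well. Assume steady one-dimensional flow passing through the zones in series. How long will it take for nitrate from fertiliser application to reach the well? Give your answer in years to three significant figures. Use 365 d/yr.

Continuity: the same q passes through each zone, so ΔH = q·Σ(L_j/K_j) — the zones act as resistances in series.
Σ(L/K) = 156/147 + 524/190 = 1.061 + 2.758 = 3.819 d
K_eq = L_total / Σ(L/K) = 680 / 3.819 = 178.1 m/d
q = K_eq · i = 178.1 × 0.0012 = 0.2137 m/d (same in every zone)
Zone A: v = q/n = 0.2137/0.32 = 0.6677 m/d → t_A = 156/0.6677 = 233.6 d
Zone B: v = q/n = 0.2137/0.27 = 0.7913 m/d → t_B = 524/0.7913 = 662.2 d
Total t = 233.6 + 662.2 = 895.8 d
   = 895.8 / 365 = 2.45 yr

2.45 years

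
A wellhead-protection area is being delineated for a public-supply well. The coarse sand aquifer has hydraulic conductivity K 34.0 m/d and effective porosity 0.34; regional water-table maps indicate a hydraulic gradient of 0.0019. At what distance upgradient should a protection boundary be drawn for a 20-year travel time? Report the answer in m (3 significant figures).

1390 m

q = Ki = 34.0 × 0.0019 = 0.06460 m/d
v_s = q/n_e = 0.06460/0.34 = 0.1900 m/d
T = 20 yr × 365 = 7300 d
L = v × T = 0.1900 × 7300 = 1387 m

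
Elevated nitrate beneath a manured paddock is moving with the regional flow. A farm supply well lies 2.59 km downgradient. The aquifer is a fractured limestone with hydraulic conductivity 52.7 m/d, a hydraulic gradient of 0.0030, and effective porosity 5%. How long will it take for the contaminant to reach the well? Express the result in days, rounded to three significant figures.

819 days

q = Ki = 52.7 × 0.0030 = 0.1581 m/d
Average linear velocity = 0.1581 / 0.05 = 3.162 m/d
L = 2.59 km = 2590 m
t = L / v = 2590 / 3.162 = 819.1 d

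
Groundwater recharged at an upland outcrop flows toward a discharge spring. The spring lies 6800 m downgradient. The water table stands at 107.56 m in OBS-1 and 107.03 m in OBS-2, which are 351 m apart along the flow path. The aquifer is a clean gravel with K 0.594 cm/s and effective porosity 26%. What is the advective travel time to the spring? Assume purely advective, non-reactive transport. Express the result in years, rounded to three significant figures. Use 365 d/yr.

Hydraulic gradient i = (107.56 − 107.03) / 351 = 0.53 / 351 = 0.001510
K = 0.594 cm/s × 864 = 513.2 m/d
Darcy flux q = K·i = 513.2 × 0.001510 = 0.7749 m/d
v_s = q/n_e = 0.7749/0.26 = 2.981 m/d
t = L / v = 6800 / 2.981 = 2281 d
   = 2281 / 365 = 6.25 yr

6.25 years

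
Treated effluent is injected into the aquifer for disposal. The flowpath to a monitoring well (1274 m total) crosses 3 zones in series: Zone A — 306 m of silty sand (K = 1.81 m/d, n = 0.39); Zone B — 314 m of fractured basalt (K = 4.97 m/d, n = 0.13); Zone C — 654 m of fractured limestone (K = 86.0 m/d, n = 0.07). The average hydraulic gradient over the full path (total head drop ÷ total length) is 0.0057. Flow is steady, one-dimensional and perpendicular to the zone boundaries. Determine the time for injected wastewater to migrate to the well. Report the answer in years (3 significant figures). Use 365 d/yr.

18.6 years

Continuity: the same q passes through each zone, so ΔH = q·Σ(L_j/K_j) — the zones act as resistances in series.
Σ(L/K) = 306/1.81 + 314/4.97 + 654/86.0 = 169.1 + 63.18 + 7.605 = 239.8 d
K_eq = L_total / Σ(L/K) = 1274 / 239.8 = 5.312 m/d
q = K_eq · i = 5.312 × 0.0057 = 0.03028 m/d (same in every zone)
Zone A: v = q/n = 0.03028/0.39 = 0.07763 m/d → t_A = 306/0.07763 = 3942 d
Zone B: v = q/n = 0.03028/0.13 = 0.2329 m/d → t_B = 314/0.2329 = 1348 d
Zone C: v = q/n = 0.03028/0.07 = 0.4325 m/d → t_C = 654/0.4325 = 1512 d
Total t = 3942 + 1348 + 1512 = 6802 d
   = 6802 / 365 = 18.6 yr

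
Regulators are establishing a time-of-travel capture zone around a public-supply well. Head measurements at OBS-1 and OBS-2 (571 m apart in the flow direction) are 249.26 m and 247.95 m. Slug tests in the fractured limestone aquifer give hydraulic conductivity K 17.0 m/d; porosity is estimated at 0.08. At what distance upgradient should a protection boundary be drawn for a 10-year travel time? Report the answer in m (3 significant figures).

Hydraulic gradient i = (249.26 − 247.95) / 571 = 1.31 / 571 = 0.002294
Darcy flux q = K·i = 17.0 × 0.002294 = 0.03900 m/d
Seepage velocity v = q / n = 0.03900 / 0.08 = 0.4875 m/d
T = 10 yr × 365 = 3650 d
L = v × T = 0.4875 × 3650 = 1779 m

1780 m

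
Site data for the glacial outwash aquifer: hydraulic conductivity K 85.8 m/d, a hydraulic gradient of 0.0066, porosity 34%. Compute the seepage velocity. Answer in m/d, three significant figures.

q = Ki = 85.8 × 0.0066 = 0.5663 m/d
v = Ki/n = 85.8·0.0066/0.34 = 1.666 m/d

1.67 m/d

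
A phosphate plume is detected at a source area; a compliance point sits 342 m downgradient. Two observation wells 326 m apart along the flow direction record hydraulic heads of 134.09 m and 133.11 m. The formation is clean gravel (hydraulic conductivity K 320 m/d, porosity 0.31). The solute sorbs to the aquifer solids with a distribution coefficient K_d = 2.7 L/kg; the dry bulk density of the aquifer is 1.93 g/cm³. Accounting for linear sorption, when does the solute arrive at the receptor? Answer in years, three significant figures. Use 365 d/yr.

Hydraulic gradient i = (134.09 − 133.11) / 326 = 0.98 / 326 = 0.003006
Darcy flux q = K·i = 320 × 0.003006 = 0.9620 m/d
Seepage velocity v = q / n = 0.9620 / 0.31 = 3.103 m/d
Retardation R = 1 + ρ_b·K_d/n = 1 + 1.93×2.7/0.31 = 17.81
Contaminant velocity v_c = v/R = 3.103/17.81 = 0.1742 m/d
t = L/v_c = 342/0.1742 = 1963 d
   = 1963/365 = 5.38 yr

5.38 years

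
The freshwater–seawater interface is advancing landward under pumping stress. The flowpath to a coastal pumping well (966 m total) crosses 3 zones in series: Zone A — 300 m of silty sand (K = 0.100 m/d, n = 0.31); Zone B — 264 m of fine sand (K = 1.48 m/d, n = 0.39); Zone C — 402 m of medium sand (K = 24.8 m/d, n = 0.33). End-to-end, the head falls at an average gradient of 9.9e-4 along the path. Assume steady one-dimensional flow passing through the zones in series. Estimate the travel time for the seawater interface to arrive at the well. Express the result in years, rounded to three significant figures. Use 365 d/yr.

3010 years

Steady 1-D flow in series ⇒ the Darcy flux q is identical in every zone and the zone head losses add (resistances L/K in series).
Σ(L/K) = 300/0.100 + 264/1.48 + 402/24.8 = 3000 + 178.4 + 16.21 = 3195 d
K_eq = L_total / Σ(L/K) = 966 / 3195 = 0.3024 m/d
q = K_eq · i = 0.3024 × 9.9e-4 = 2.994e-4 m/d (same in every zone)
Zone A: v = q/n = 2.994e-4/0.31 = 9.657e-4 m/d → t_A = 300/9.657e-4 = 310700 d
Zone B: v = q/n = 2.994e-4/0.39 = 7.676e-4 m/d → t_B = 264/7.676e-4 = 343900 d
Zone C: v = q/n = 2.994e-4/0.33 = 9.072e-4 m/d → t_C = 402/9.072e-4 = 443100 d
Total t = 310700 + 343900 + 443100 = 1.098e6 d
   = 1.098e6 / 365 = 3010 yr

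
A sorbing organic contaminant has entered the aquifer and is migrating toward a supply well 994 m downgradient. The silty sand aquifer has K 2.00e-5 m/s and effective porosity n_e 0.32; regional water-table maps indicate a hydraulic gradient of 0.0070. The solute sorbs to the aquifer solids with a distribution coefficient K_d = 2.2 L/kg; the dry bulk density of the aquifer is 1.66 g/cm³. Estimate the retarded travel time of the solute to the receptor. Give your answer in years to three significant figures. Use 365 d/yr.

K = 2.00e-5 m/s × 86400 s/d = 1.728 m/d
q = Ki = 1.728 × 0.0070 = 0.01210 m/d
Average linear velocity = 0.01210 / 0.32 = 0.03780 m/d
Retardation R = 1 + ρ_b·K_d/n = 1 + 1.66×2.2/0.32 = 12.41
Contaminant velocity v_c = v/R = 0.03780/12.41 = 0.003045 m/d
t = L/v_c = 994/0.003045 = 326400 d
   = 326400/365 = 894 yr

894 years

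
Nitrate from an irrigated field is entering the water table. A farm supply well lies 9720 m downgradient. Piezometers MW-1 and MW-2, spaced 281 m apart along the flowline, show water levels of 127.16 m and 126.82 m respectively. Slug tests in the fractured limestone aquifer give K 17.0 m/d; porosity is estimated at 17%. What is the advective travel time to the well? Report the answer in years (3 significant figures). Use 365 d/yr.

Hydraulic gradient i = (127.16 − 126.82) / 281 = 0.34 / 281 = 0.001210
Specific discharge q = 17.0 × 0.001210 = 0.02057 m/d
v = Ki/n = 17.0·0.001210/0.17 = 0.1210 m/d
t = L / v = 9720 / 0.1210 = 80330 d
   = 80330 / 365 = 220 yr

220 years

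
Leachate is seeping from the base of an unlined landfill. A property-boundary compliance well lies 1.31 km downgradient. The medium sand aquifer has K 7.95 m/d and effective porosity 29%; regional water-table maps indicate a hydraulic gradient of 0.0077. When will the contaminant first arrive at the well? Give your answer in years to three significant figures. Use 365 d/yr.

Specific discharge q = 7.95 × 0.0077 = 0.06122 m/d
v_s = q/n_e = 0.06122/0.29 = 0.2111 m/d
L = 1.31 km = 1310 m
t = L / v = 1310 / 0.2111 = 6206 d
   = 6206 / 365 = 17.0 yr

17.0 years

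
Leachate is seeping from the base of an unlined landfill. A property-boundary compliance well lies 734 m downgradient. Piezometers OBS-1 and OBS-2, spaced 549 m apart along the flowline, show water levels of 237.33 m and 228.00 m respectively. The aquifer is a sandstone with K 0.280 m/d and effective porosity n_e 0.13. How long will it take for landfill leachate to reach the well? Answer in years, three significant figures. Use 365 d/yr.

Hydraulic gradient i = (237.33 − 228.00) / 549 = 9.33 / 549 = 0.01699
q = Ki = 0.280 × 0.01699 = 0.004758 m/d
Average linear velocity = 0.004758 / 0.13 = 0.03660 m/d
t = L / v = 734 / 0.03660 = 20050 d
   = 20050 / 365 = 54.9 yr

54.9 years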